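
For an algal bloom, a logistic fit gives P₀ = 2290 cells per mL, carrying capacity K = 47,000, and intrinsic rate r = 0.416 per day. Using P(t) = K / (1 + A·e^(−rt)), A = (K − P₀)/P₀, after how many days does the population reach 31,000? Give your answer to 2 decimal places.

A = (47000 − 2290)/2290 = 19.52402
31000 = 47000/(1 + 19.52402·e^(−0.416t)) → 1 + 19.52402·e^(−0.416t) = 1.51613
e^(−0.416t) = 0.026436 → t = ln(37.82778)/0.416 = 3.63304/0.416

t ≈ 8.73 days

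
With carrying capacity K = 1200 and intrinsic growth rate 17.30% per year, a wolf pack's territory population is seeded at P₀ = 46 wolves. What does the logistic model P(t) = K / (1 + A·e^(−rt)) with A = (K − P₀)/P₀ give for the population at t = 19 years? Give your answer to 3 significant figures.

A = (1200 − 46)/46 = 25.08696
P(19) = 1200 / (1 + 25.08696·e^(−0.173·19)) = 1200 / (1 + 25.08696·0.037366)
= 1200 / 1.93739 ≈ 619.39

≈ 619 wolves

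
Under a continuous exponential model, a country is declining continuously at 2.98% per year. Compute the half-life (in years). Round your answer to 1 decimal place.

half-life ≈ 23.3 years

half-life = ln(2) / |r| = 0.69315 / 0.0298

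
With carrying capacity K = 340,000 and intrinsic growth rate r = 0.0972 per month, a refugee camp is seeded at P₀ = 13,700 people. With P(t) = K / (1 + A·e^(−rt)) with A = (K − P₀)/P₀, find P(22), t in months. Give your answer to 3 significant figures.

≈ 89,300 people

A = (340000 − 13700)/13700 = 23.81752
P(22) = 340000 / (1 + 23.81752·e^(−0.0972·22)) = 340000 / (1 + 23.81752·0.117843)
= 340000 / 3.80673 ≈ 89315.42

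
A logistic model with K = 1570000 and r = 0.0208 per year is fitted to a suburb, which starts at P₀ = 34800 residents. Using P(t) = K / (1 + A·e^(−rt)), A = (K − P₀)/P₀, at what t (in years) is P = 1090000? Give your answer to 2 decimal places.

A = (1570000 − 34800)/34800 = 44.11494
1090000 = 1570000/(1 + 44.11494·e^(−0.0208t)) → 1 + 44.11494·e^(−0.0208t) = 1.44037
e^(−0.0208t) = 0.009982 → t = ln(100.17768)/0.0208 = 4.60695/0.0208

t ≈ 221.49 years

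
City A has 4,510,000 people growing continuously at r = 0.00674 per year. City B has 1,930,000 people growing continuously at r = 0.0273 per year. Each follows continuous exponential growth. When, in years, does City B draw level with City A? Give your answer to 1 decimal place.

t ≈ 41.3 years

4510000·e^(0.00674t) = 1930000·e^(0.0273t)
4510000/1930000 = e^((0.0273 − 0.00674)t) → ln(2.33679) = 0.02056·t
t = 0.84878 / 0.02056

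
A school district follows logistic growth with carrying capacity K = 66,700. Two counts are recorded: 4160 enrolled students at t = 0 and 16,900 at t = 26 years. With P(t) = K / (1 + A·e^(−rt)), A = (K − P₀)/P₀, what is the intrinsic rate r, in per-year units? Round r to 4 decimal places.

r ≈ 0.0627 per year

A = (66700 − 4160)/4160 = 15.03365
16900 = 66700/(1 + 15.03365·e^(−r·26)) → e^(−26r) = (3.94675 − 1)/15.03365 = 0.19601
r = −ln(0.19601)/26 = 1.62959/26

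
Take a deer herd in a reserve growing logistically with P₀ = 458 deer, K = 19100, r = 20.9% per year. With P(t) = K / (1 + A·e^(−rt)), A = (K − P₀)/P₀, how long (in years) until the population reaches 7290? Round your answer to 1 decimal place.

t ≈ 15.4 years

A = (19100 − 458)/458 = 40.70306
7290 = 19100/(1 + 40.70306·e^(−0.209t)) → 1 + 40.70306·e^(−0.209t) = 2.62003
e^(−0.209t) = 0.039801 → t = ln(25.12492)/0.209 = 3.22386/0.209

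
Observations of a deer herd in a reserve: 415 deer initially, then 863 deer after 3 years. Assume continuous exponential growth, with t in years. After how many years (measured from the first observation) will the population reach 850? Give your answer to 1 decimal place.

r = ln(863/415) / 3 ≈ 0.244045 per year
t = ln(850/415) / r = 0.71696 / 0.244045 ≈ 2.938

t ≈ 2.9 years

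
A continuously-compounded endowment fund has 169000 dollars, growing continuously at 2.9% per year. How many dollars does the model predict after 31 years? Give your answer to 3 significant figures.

≈ 415,000 dollars

P(31) = 169000 · e^(0.029·31) = 169000 · e^(0.899)
= 169000 · 2.45714 ≈ 415257.46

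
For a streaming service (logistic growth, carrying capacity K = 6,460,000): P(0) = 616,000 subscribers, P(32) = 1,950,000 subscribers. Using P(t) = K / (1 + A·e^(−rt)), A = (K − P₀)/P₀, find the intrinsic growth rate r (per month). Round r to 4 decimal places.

r ≈ 0.0441 per month

A = (6460000 − 616000)/616000 = 9.48701
1950000 = 6460000/(1 + 9.48701·e^(−r·32)) → e^(−32r) = (3.31282 − 1)/9.48701 = 0.243788
r = −ln(0.243788)/32 = 1.41146/32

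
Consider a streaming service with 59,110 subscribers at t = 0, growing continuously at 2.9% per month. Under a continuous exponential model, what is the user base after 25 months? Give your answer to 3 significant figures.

P(25) = 59110 · e^(0.029·25) = 59110 · e^(0.725)
= 59110 · 2.06473 ≈ 122046.26

≈ 122,000 subscribers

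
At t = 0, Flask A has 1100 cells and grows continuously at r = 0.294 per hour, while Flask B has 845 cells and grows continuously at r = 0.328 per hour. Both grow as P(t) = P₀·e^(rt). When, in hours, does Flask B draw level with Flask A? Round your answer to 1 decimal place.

1100·e^(0.294t) = 845·e^(0.328t)
1100/845 = e^((0.328 − 0.294)t) → ln(1.30178) = 0.034·t
t = 0.26373 / 0.034

t ≈ 7.8 hours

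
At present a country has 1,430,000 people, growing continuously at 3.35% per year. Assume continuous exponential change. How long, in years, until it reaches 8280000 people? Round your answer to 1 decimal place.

8280000 = 1430000 · e^(0.0335·t)
t = ln(8280000/1430000) / 0.0335 = ln(5.79021) / 0.0335 = 1.75617 / 0.0335

t ≈ 52.4 years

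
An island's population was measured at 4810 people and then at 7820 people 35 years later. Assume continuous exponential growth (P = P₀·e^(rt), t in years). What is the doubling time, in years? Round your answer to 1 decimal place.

doubling time ≈ 49.9 years

r = ln(7820/4810) / 35 = ln(1.62578) / 35 ≈ 0.013885 per year
doubling time = ln 2 / |r| = 0.69315 / 0.013885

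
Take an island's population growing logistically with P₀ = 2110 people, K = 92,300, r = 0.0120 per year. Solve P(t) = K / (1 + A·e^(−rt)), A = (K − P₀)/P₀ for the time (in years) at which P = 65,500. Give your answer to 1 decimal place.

t ≈ 387.4 years

A = (92300 − 2110)/2110 = 42.74408
65500 = 92300/(1 + 42.74408·e^(−0.012t)) → 1 + 42.74408·e^(−0.012t) = 1.40916
e^(−0.012t) = 0.009572 → t = ln(104.4678)/0.012 = 4.64888/0.012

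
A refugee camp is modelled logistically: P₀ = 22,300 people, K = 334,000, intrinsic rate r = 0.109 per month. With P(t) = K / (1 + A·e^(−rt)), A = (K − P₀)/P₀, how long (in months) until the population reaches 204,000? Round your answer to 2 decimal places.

A = (334000 − 22300)/22300 = 13.97758
204000 = 334000/(1 + 13.97758·e^(−0.109t)) → 1 + 13.97758·e^(−0.109t) = 1.63725
e^(−0.109t) = 0.045591 → t = ln(21.93405)/0.109 = 3.08804/0.109

t ≈ 28.33 months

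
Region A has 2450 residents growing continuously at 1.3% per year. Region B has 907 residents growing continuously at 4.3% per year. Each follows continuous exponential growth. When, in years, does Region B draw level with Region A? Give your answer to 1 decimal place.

t ≈ 33.1 years

2450·e^(0.013t) = 907·e^(0.043t)
2450/907 = e^((0.043 − 0.013)t) → ln(2.70121) = 0.03·t
t = 0.9937 / 0.03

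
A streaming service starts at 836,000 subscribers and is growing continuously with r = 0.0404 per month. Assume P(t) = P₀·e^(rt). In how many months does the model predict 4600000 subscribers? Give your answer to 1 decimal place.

t ≈ 42.2 months

4600000 = 836000 · e^(0.0404·t)
t = ln(4600000/836000) / 0.0404 = ln(5.50239) / 0.0404 = 1.70518 / 0.0404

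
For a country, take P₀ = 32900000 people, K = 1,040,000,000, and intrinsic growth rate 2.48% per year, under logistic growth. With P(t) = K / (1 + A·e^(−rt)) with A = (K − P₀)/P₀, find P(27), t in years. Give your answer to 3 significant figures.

≈ 62,400,000 people

A = (1040000000 − 32900000)/32900000 = 30.61094
P(27) = 1040000000 / (1 + 30.61094·e^(−0.0248·27)) = 1040000000 / (1 + 30.61094·0.511913)
= 1040000000 / 16.67015 ≈ 62386966.63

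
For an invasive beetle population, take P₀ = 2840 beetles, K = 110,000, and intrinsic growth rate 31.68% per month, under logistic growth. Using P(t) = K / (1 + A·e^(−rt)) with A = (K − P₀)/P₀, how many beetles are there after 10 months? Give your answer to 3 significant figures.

≈ 42,500 beetles

A = (110000 − 2840)/2840 = 37.73239
P(10) = 110000 / (1 + 37.73239·e^(−0.3168·10)) = 110000 / (1 + 37.73239·0.042088)
= 110000 / 2.58807 ≈ 42502.73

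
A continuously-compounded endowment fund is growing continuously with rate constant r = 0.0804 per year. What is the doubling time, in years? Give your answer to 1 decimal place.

doubling time ≈ 8.6 years

doubling time = ln(2) / |r| = 0.69315 / 0.0804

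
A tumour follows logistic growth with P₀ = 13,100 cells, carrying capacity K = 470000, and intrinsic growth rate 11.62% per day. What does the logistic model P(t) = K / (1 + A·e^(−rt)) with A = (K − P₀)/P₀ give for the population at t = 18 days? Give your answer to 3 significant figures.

A = (470000 − 13100)/13100 = 34.87786
P(18) = 470000 / (1 + 34.87786·e^(−0.1162·18)) = 470000 / (1 + 34.87786·0.123489)
= 470000 / 5.30705 ≈ 88561.51

≈ 88,600 cells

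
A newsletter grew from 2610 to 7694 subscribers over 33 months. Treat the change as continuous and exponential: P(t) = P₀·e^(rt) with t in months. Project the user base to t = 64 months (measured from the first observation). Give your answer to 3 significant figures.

r = ln(7694/2610) / 33 ≈ 0.03276 per month
P(64) = 2610 · e^(0.03276·64) = 2610 · 8.13894 ≈ 21242.65

≈ 21,200 subscribers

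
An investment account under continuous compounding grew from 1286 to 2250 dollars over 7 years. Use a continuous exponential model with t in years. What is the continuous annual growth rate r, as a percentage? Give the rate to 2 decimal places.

2250 = 1286 · e^(r·7)
e^(7r) = 2250/1286 = 1.74961
r = ln(1.74961) / 7 = 0.55939 / 7

r ≈ 7.99% per year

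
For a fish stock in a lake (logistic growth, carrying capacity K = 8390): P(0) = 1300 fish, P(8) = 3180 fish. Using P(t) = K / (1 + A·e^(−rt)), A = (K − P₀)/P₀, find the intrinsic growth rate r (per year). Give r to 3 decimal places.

A = (8390 − 1300)/1300 = 5.45385
3180 = 8390/(1 + 5.45385·e^(−r·8)) → e^(−8r) = (2.63836 − 1)/5.45385 = 0.300405
r = −ln(0.300405)/8 = 1.20262/8

r ≈ 0.150 per year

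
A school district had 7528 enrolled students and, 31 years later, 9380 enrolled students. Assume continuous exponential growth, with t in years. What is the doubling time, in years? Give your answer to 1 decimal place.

r = ln(9380/7528) / 31 = ln(1.24601) / 31 ≈ 0.007095 per year
doubling time = ln 2 / |r| = 0.69315 / 0.007095

doubling time ≈ 97.7 years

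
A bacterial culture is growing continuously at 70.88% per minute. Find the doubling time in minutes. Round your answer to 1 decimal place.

doubling time = ln(2) / |r| = 0.69315 / 0.7088

doubling time ≈ 1.0 minutes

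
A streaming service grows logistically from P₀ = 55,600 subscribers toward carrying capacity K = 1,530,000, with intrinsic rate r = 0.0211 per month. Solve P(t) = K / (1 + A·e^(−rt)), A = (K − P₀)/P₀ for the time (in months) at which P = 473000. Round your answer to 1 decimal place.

A = (1530000 − 55600)/55600 = 26.51799
473000 = 1530000/(1 + 26.51799·e^(−0.0211t)) → 1 + 26.51799·e^(−0.0211t) = 3.23467
e^(−0.0211t) = 0.08427 → t = ln(11.86661)/0.0211 = 2.47373/0.0211

t ≈ 117.2 months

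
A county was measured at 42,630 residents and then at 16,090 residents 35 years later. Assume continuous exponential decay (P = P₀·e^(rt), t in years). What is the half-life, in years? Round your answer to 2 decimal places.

half-life ≈ 24.90 years

r = ln(16090/42630) / 35 = ln(0.37743) / 35 ≈ -0.027839 per year
half-life = ln 2 / |r| = 0.69315 / 0.027839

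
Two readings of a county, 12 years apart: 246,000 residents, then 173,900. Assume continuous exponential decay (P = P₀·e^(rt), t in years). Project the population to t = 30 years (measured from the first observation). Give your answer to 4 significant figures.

≈ 103,400 residents

r = ln(173900/246000) / 12 ≈ -0.028904 per year
P(30) = 246000 · e^(-0.028904·30) = 246000 · 0.42016 ≈ 103358.52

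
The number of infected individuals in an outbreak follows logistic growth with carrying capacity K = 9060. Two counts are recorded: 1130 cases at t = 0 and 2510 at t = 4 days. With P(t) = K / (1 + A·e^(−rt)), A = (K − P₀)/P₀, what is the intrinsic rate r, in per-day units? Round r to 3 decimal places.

A = (9060 − 1130)/1130 = 7.0177
2510 = 9060/(1 + 7.0177·e^(−r·4)) → e^(−4r) = (3.60956 − 1)/7.0177 = 0.371854
r = −ln(0.371854)/4 = 0.98925/4

r ≈ 0.247 per day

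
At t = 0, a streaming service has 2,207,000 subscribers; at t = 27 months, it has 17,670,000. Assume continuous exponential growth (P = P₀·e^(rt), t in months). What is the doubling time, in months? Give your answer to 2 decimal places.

r = ln(17670000/2207000) / 27 = ln(8.00634) / 27 ≈ 0.077046 per month
doubling time = ln 2 / |r| = 0.69315 / 0.077046

doubling time ≈ 9.00 months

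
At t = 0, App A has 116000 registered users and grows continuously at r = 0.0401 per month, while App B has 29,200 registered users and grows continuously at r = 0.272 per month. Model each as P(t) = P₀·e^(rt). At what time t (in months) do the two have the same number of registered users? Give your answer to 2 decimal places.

t ≈ 5.95 months

116000·e^(0.0401t) = 29200·e^(0.272t)
116000/29200 = e^((0.272 − 0.0401)t) → ln(3.9726) = 0.2319·t
t = 1.37942 / 0.2319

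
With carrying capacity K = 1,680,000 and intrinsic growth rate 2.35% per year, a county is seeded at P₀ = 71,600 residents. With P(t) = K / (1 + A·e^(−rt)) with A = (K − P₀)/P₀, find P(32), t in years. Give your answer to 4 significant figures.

≈ 145,000 residents

A = (1680000 − 71600)/71600 = 22.46369
P(32) = 1680000 / (1 + 22.46369·e^(−0.0235·32)) = 1680000 / (1 + 22.46369·0.471423)
= 1680000 / 11.58989 ≈ 144953.88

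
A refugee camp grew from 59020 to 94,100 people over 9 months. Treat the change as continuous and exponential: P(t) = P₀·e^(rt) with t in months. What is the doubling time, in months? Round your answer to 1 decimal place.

r = ln(94100/59020) / 9 = ln(1.59437) / 9 ≈ 0.051831 per month
doubling time = ln 2 / |r| = 0.69315 / 0.051831

doubling time ≈ 13.4 months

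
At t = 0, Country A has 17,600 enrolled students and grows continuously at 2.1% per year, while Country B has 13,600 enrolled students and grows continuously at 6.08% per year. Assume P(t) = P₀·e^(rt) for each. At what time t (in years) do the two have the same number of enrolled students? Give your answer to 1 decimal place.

17600·e^(0.021t) = 13600·e^(0.0608t)
17600/13600 = e^((0.0608 − 0.021)t) → ln(1.29412) = 0.0398·t
t = 0.25783 / 0.0398

t ≈ 6.5 years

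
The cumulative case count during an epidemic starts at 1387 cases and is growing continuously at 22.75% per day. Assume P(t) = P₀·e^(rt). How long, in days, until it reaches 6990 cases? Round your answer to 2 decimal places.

6990 = 1387 · e^(0.2275·t)
t = ln(6990/1387) / 0.2275 = ln(5.03965) / 0.2275 = 1.61734 / 0.2275

t ≈ 7.11 days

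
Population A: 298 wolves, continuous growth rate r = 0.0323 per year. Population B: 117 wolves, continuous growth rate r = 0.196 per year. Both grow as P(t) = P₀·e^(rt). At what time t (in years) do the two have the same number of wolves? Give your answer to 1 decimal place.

t ≈ 5.7 years

298·e^(0.0323t) = 117·e^(0.196t)
298/117 = e^((0.196 − 0.0323)t) → ln(2.54701) = 0.1637·t
t = 0.93492 / 0.1637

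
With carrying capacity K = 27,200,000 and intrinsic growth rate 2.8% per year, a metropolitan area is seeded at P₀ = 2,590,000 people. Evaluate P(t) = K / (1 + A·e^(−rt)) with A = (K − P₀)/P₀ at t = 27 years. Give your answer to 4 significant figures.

A = (27200000 − 2590000)/2590000 = 9.50193
P(27) = 27200000 / (1 + 9.50193·e^(−0.028·27)) = 27200000 / (1 + 9.50193·0.469541)
= 27200000 / 5.46154 ≈ 4980276.26

≈ 4,980,000 people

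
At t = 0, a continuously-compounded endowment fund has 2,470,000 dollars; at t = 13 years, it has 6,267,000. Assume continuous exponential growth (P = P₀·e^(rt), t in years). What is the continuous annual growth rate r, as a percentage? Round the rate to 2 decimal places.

r ≈ 7.16% per year

6267000 = 2470000 · e^(r·13)
e^(13r) = 6267000/2470000 = 2.53725
r = ln(2.53725) / 13 = 0.93108 / 13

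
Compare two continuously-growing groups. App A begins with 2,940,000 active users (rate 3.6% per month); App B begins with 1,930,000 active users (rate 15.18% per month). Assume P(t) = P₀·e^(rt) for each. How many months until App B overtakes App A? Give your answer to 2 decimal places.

t ≈ 3.63 months

2940000·e^(0.036t) = 1930000·e^(0.1518t)
2940000/1930000 = e^((0.1518 − 0.036)t) → ln(1.52332) = 0.1158·t
t = 0.42089 / 0.1158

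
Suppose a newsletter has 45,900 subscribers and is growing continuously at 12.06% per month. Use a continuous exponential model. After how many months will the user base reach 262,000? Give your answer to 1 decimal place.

t ≈ 14.4 months

262000 = 45900 · e^(0.1206·t)
t = ln(262000/45900) / 0.1206 = ln(5.70806) / 0.1206 = 1.74188 / 0.1206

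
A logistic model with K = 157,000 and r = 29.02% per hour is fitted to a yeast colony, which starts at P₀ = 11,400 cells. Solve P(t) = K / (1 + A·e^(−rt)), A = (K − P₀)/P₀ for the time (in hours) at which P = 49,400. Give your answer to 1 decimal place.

t ≈ 6.1 hours

A = (157000 − 11400)/11400 = 12.77193
49400 = 157000/(1 + 12.77193·e^(−0.2902t)) → 1 + 12.77193·e^(−0.2902t) = 3.17814
e^(−0.2902t) = 0.170541 → t = ln(5.86369)/0.2902 = 1.76878/0.2902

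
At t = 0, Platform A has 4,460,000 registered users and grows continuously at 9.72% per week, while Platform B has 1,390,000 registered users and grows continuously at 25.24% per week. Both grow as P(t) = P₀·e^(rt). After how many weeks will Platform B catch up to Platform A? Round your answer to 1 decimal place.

t ≈ 7.5 weeks

4460000·e^(0.0972t) = 1390000·e^(0.2524t)
4460000/1390000 = e^((0.2524 − 0.0972)t) → ln(3.20863) = 0.1552·t
t = 1.16585 / 0.1552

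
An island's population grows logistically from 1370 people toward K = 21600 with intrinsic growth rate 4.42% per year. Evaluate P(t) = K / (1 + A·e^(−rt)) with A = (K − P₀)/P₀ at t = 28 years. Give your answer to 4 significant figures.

≈ 4,088 people

A = (21600 − 1370)/1370 = 14.76642
P(28) = 21600 / (1 + 14.76642·e^(−0.0442·28)) = 21600 / (1 + 14.76642·0.29008)
= 21600 / 5.28344 ≈ 4088.25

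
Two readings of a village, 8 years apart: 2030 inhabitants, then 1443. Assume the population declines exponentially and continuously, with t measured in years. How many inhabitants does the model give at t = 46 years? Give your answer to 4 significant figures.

≈ 285.2 inhabitants

r = ln(1443/2030) / 8 ≈ -0.042664 per year
P(46) = 2030 · e^(-0.042664·46) = 2030 · 0.1405 ≈ 285.22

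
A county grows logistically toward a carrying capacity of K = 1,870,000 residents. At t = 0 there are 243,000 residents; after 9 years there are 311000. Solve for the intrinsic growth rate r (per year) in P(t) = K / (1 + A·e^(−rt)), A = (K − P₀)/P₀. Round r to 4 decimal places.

A = (1870000 − 243000)/243000 = 6.69547
311000 = 1870000/(1 + 6.69547·e^(−r·9)) → e^(−9r) = (6.01286 − 1)/6.69547 = 0.748694
r = −ln(0.748694)/9 = 0.28942/9

r ≈ 0.0322 per year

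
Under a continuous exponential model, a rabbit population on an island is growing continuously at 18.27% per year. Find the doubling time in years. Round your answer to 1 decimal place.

doubling time ≈ 3.8 years

doubling time = ln(2) / |r| = 0.69315 / 0.1827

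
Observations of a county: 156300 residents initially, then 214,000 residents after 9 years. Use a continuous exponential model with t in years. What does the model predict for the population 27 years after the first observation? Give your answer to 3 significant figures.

≈ 401,000 residents

r = ln(214000/156300) / 9 ≈ 0.034911 per year
P(27) = 156300 · e^(0.034911·27) = 156300 · 2.56664 ≈ 401165.3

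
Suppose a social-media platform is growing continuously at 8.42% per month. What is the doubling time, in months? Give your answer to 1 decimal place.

doubling time = ln(2) / |r| = 0.69315 / 0.0842

doubling time ≈ 8.2 months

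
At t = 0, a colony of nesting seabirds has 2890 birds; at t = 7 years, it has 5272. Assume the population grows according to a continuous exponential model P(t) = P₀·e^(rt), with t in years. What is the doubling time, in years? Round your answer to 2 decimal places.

r = ln(5272/2890) / 7 = ln(1.82422) / 7 ≈ 0.085879 per year
doubling time = ln 2 / |r| = 0.69315 / 0.085879

doubling time ≈ 8.07 years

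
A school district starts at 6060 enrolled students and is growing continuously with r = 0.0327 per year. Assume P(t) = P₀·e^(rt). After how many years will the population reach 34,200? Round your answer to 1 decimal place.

34200 = 6060 · e^(0.0327·t)
t = ln(34200/6060) / 0.0327 = ln(5.64356) / 0.0327 = 1.73052 / 0.0327

t ≈ 52.9 years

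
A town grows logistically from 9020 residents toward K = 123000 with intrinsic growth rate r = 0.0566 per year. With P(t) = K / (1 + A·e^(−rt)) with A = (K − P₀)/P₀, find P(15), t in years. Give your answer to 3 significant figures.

≈ 19,200 residents

A = (123000 − 9020)/9020 = 12.63636
P(15) = 123000 / (1 + 12.63636·e^(−0.0566·15)) = 123000 / (1 + 12.63636·0.427843)
= 123000 / 6.40637 ≈ 19199.63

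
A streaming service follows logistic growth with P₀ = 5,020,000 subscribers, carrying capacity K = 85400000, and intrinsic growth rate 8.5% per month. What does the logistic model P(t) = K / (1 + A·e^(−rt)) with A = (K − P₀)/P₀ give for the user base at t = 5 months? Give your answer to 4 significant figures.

A = (85400000 − 5020000)/5020000 = 16.01195
P(5) = 85400000 / (1 + 16.01195·e^(−0.085·5)) = 85400000 / (1 + 16.01195·0.65377)
= 85400000 / 11.46813 ≈ 7446723.74

≈ 7,447,000 subscribers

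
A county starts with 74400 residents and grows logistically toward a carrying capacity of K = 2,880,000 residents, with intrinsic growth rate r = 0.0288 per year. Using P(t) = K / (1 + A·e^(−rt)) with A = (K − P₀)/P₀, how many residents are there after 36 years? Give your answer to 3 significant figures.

≈ 200,000 residents

A = (2880000 − 74400)/74400 = 37.70968
P(36) = 2880000 / (1 + 37.70968·e^(−0.0288·36)) = 2880000 / (1 + 37.70968·0.354588)
= 2880000 / 14.37138 ≈ 200398.26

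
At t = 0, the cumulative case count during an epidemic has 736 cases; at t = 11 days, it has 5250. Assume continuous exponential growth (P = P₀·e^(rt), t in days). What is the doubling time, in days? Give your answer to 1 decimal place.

r = ln(5250/736) / 11 = ln(7.13315) / 11 ≈ 0.178614 per day
doubling time = ln 2 / |r| = 0.69315 / 0.178614

doubling time ≈ 3.9 days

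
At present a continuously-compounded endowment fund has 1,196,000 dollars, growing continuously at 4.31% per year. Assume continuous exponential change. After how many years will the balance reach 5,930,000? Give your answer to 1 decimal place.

t ≈ 37.1 years

5930000 = 1196000 · e^(0.0431·t)
t = ln(5930000/1196000) / 0.0431 = ln(4.95819) / 0.0431 = 1.60104 / 0.0431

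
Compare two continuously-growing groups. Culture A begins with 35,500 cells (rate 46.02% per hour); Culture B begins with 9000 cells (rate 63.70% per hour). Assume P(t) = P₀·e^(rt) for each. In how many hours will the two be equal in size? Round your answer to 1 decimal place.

t ≈ 7.8 hours

35500·e^(0.4602t) = 9000·e^(0.637t)
35500/9000 = e^((0.637 − 0.4602)t) → ln(3.94444) = 0.1768·t
t = 1.37231 / 0.1768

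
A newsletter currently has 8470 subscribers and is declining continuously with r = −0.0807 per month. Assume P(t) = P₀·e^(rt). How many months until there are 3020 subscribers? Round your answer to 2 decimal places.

t ≈ 12.78 months

3020 = 8470 · e^(-0.0807·t)
t = ln(3020/8470) / -0.0807 = ln(0.35655) / -0.0807 = -1.03127 / -0.0807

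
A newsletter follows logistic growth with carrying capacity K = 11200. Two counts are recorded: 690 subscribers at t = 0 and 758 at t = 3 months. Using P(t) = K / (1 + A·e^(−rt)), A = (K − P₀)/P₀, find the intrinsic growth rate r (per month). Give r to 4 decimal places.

A = (11200 − 690)/690 = 15.23188
758 = 11200/(1 + 15.23188·e^(−r·3)) → e^(−3r) = (14.77573 − 1)/15.23188 = 0.904401
r = −ln(0.904401)/3 = 0.10048/3

r ≈ 0.0335 per month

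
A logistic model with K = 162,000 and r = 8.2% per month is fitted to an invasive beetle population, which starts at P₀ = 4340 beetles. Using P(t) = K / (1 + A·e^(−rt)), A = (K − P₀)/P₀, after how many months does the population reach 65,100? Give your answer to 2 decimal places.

t ≈ 38.96 months

A = (162000 − 4340)/4340 = 36.32719
65100 = 162000/(1 + 36.32719·e^(−0.082t)) → 1 + 36.32719·e^(−0.082t) = 2.48848
e^(−0.082t) = 0.040974 → t = ln(24.40557)/0.082 = 3.19481/0.082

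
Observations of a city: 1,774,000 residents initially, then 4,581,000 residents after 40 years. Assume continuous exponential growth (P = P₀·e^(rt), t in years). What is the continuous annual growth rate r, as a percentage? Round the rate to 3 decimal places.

4581000 = 1774000 · e^(r·40)
e^(40r) = 4581000/1774000 = 2.5823
r = ln(2.5823) / 40 = 0.94868 / 40

r ≈ 2.372% per year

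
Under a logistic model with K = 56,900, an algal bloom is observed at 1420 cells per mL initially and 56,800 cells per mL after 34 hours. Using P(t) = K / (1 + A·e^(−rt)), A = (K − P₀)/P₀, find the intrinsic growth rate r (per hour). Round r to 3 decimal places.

r ≈ 0.294 per hour

A = (56900 − 1420)/1420 = 39.07042
56800 = 56900/(1 + 39.07042·e^(−r·34)) → e^(−34r) = (1.00176 − 1)/39.07042 = 0.000045
r = −ln(0.000045)/34 = 10.00749/34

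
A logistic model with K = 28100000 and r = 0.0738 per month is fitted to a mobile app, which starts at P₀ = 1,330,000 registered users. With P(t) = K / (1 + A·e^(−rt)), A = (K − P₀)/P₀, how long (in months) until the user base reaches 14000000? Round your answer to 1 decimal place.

A = (28100000 − 1330000)/1330000 = 20.12782
14000000 = 28100000/(1 + 20.12782·e^(−0.0738t)) → 1 + 20.12782·e^(−0.0738t) = 2.00714
e^(−0.0738t) = 0.050037 → t = ln(19.98507)/0.0738 = 2.99499/0.0738

t ≈ 40.6 months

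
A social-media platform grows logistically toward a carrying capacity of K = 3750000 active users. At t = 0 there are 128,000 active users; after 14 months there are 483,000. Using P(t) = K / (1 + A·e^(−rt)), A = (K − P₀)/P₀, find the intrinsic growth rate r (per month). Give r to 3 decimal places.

A = (3750000 − 128000)/128000 = 28.29688
483000 = 3750000/(1 + 28.29688·e^(−r·14)) → e^(−14r) = (7.76398 − 1)/28.29688 = 0.239036
r = −ln(0.239036)/14 = 1.43114/14

r ≈ 0.102 per month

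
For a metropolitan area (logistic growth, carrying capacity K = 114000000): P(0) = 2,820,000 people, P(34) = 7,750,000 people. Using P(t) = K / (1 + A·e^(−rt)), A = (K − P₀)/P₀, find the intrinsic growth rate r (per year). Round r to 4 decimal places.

A = (114000000 − 2820000)/2820000 = 39.42553
7750000 = 114000000/(1 + 39.42553·e^(−r·34)) → e^(−34r) = (14.70968 − 1)/39.42553 = 0.347736
r = −ln(0.347736)/34 = 1.05631/34

r ≈ 0.0311 per year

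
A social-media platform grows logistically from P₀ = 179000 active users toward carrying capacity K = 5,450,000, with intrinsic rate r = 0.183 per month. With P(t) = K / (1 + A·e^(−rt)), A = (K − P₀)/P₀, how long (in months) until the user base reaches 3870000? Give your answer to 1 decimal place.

A = (5450000 − 179000)/179000 = 29.44693
3870000 = 5450000/(1 + 29.44693·e^(−0.183t)) → 1 + 29.44693·e^(−0.183t) = 1.40827
e^(−0.183t) = 0.013865 → t = ln(72.12633)/0.183 = 4.27842/0.183

t ≈ 23.4 months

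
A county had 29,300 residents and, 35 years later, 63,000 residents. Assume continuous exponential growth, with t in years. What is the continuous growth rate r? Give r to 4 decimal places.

63000 = 29300 · e^(r·35)
e^(35r) = 63000/29300 = 2.15017
r = ln(2.15017) / 35 = 0.76555 / 35

r ≈ 0.0219 per year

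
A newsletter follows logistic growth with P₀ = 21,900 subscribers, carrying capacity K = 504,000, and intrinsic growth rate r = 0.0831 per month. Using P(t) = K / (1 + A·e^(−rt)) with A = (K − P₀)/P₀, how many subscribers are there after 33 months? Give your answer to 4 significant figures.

≈ 208,400 subscribers

A = (504000 − 21900)/21900 = 22.0137
P(33) = 504000 / (1 + 22.0137·e^(−0.0831·33)) = 504000 / (1 + 22.0137·0.064422)
= 504000 / 2.41817 ≈ 208422.36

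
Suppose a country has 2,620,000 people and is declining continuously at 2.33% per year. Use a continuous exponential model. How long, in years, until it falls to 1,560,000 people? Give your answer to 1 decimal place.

t ≈ 22.3 years

1560000 = 2620000 · e^(-0.0233·t)
t = ln(1560000/2620000) / -0.0233 = ln(0.59542) / -0.0233 = -0.51849 / -0.0233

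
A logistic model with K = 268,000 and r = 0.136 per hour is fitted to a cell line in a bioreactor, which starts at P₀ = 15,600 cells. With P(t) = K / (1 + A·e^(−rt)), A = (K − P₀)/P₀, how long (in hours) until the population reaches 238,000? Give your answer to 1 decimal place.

A = (268000 − 15600)/15600 = 16.17949
238000 = 268000/(1 + 16.17949·e^(−0.136t)) → 1 + 16.17949·e^(−0.136t) = 1.12605
e^(−0.136t) = 0.007791 → t = ln(128.35726)/0.136 = 4.85482/0.136

t ≈ 35.7 hours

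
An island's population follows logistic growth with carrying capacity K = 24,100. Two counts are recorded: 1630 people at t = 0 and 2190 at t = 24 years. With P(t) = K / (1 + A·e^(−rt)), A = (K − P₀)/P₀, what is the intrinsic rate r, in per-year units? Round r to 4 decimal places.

A = (24100 − 1630)/1630 = 13.78528
2190 = 24100/(1 + 13.78528·e^(−r·24)) → e^(−24r) = (11.00457 − 1)/13.78528 = 0.725743
r = −ln(0.725743)/24 = 0.32056/24

r ≈ 0.0134 per year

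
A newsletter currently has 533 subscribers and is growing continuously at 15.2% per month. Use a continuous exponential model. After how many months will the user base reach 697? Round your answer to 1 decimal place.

t ≈ 1.8 months

697 = 533 · e^(0.152·t)
t = ln(697/533) / 0.152 = ln(1.30769) / 0.152 = 0.26826 / 0.152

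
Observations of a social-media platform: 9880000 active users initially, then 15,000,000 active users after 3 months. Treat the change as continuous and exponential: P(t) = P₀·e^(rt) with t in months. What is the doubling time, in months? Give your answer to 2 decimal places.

r = ln(15000000/9880000) / 3 = ln(1.51822) / 3 ≈ 0.139179 per month
doubling time = ln 2 / |r| = 0.69315 / 0.139179

doubling time ≈ 4.98 months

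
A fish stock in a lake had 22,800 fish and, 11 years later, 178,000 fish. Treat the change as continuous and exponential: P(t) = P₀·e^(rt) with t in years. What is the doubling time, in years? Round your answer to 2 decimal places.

r = ln(178000/22800) / 11 = ln(7.80702) / 11 ≈ 0.18682 per year
doubling time = ln 2 / |r| = 0.69315 / 0.18682

doubling time ≈ 3.71 years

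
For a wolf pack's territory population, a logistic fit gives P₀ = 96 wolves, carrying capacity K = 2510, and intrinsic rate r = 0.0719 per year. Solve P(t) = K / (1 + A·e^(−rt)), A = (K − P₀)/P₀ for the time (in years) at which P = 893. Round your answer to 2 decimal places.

A = (2510 − 96)/96 = 25.14583
893 = 2510/(1 + 25.14583·e^(−0.0719t)) → 1 + 25.14583·e^(−0.0719t) = 2.81075
e^(−0.0719t) = 0.07201 → t = ln(13.88697)/0.0719 = 2.63095/0.0719

t ≈ 36.59 years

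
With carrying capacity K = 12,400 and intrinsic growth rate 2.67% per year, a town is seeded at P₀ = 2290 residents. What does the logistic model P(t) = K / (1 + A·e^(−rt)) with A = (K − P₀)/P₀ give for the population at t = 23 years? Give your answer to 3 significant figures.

A = (12400 − 2290)/2290 = 4.41485
P(23) = 12400 / (1 + 4.41485·e^(−0.0267·23)) = 12400 / (1 + 4.41485·0.541128)
= 12400 / 3.389 ≈ 3658.9

≈ 3,660 residents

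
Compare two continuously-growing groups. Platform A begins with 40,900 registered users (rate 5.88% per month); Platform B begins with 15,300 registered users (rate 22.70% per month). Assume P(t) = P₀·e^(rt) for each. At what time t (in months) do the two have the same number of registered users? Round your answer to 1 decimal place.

40900·e^(0.0588t) = 15300·e^(0.227t)
40900/15300 = e^((0.227 − 0.0588)t) → ln(2.6732) = 0.1682·t
t = 0.98328 / 0.1682

t ≈ 5.8 months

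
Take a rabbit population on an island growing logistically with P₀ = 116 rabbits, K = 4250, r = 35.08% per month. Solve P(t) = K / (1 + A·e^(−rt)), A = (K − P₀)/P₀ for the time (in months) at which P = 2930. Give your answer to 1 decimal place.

t ≈ 12.5 months

A = (4250 − 116)/116 = 35.63793
2930 = 4250/(1 + 35.63793·e^(−0.3508t)) → 1 + 35.63793·e^(−0.3508t) = 1.45051
e^(−0.3508t) = 0.012641 → t = ln(79.10541)/0.3508 = 4.37078/0.3508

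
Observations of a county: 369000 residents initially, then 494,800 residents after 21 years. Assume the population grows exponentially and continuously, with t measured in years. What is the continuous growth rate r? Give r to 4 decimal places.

r ≈ 0.0140 per year

494800 = 369000 · e^(r·21)
e^(21r) = 494800/369000 = 1.34092
r = ln(1.34092) / 21 = 0.29336 / 21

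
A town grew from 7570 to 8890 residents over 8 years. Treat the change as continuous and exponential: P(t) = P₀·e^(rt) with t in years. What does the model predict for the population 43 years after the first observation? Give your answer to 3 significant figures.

r = ln(8890/7570) / 8 ≈ 0.020092 per year
P(43) = 7570 · e^(0.020092·43) = 7570 · 2.3725 ≈ 17959.84

≈ 18,000 residents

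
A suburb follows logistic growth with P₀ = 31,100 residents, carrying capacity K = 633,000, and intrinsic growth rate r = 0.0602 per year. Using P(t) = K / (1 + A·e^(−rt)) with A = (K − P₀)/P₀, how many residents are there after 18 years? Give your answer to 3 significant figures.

A = (633000 − 31100)/31100 = 19.3537
P(18) = 633000 / (1 + 19.3537·e^(−0.0602·18)) = 633000 / (1 + 19.3537·0.338375)
= 633000 / 7.54881 ≈ 83854.27

≈ 83,900 residents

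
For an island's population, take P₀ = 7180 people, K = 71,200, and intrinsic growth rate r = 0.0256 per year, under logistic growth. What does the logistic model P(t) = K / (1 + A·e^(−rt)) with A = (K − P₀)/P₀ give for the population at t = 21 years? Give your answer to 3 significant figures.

≈ 11,500 people

A = (71200 − 7180)/7180 = 8.91643
P(21) = 71200 / (1 + 8.91643·e^(−0.0256·21)) = 71200 / (1 + 8.91643·0.584149)
= 71200 / 6.20852 ≈ 11468.11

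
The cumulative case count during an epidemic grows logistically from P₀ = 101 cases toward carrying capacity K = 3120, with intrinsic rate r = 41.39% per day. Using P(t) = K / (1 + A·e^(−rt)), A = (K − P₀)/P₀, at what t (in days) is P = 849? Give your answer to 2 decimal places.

A = (3120 − 101)/101 = 29.89109
849 = 3120/(1 + 29.89109·e^(−0.4139t)) → 1 + 29.89109·e^(−0.4139t) = 3.67491
e^(−0.4139t) = 0.089489 → t = ln(11.17461)/0.4139 = 2.41364/0.4139

t ≈ 5.83 days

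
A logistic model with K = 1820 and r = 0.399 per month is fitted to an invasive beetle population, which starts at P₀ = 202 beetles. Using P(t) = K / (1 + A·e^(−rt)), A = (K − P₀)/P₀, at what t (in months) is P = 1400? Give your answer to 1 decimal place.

A = (1820 − 202)/202 = 8.0099
1400 = 1820/(1 + 8.0099·e^(−0.399t)) → 1 + 8.0099·e^(−0.399t) = 1.3
e^(−0.399t) = 0.037454 → t = ln(26.69967)/0.399 = 3.28465/0.399

t ≈ 8.2 months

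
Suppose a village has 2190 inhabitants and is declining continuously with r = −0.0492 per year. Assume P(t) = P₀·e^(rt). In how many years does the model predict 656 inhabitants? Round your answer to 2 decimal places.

t ≈ 24.50 years

656 = 2190 · e^(-0.0492·t)
t = ln(656/2190) / -0.0492 = ln(0.29954) / -0.0492 = -1.2055 / -0.0492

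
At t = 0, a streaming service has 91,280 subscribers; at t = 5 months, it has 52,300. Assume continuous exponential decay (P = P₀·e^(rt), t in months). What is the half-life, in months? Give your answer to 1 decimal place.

half-life ≈ 6.2 months

r = ln(52300/91280) / 5 = ln(0.57296) / 5 ≈ -0.111387 per month
half-life = ln 2 / |r| = 0.69315 / 0.111387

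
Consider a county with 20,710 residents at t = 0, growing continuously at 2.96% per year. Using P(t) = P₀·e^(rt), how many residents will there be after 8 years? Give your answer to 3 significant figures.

P(8) = 20710 · e^(0.0296·8) = 20710 · e^(0.2368)
= 20710 · 1.26719 ≈ 26243.46

≈ 26,200 residents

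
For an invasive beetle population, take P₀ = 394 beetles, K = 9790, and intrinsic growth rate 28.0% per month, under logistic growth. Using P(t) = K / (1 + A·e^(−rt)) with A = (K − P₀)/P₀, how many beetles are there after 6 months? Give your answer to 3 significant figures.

A = (9790 − 394)/394 = 23.84772
P(6) = 9790 / (1 + 23.84772·e^(−0.28·6)) = 9790 / (1 + 23.84772·0.186374)
= 9790 / 5.44459 ≈ 1798.11

≈ 1,800 beetles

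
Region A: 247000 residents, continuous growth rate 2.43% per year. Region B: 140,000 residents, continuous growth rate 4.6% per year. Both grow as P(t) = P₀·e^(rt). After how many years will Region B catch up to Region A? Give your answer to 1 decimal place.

t ≈ 26.2 years

247000·e^(0.0243t) = 140000·e^(0.046t)
247000/140000 = e^((0.046 − 0.0243)t) → ln(1.76429) = 0.0217·t
t = 0.56775 / 0.0217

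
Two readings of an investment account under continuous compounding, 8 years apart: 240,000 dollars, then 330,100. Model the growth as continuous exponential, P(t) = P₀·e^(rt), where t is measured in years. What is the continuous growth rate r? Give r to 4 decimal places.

r ≈ 0.0398 per year

330100 = 240000 · e^(r·8)
e^(8r) = 330100/240000 = 1.37542
r = ln(1.37542) / 8 = 0.31876 / 8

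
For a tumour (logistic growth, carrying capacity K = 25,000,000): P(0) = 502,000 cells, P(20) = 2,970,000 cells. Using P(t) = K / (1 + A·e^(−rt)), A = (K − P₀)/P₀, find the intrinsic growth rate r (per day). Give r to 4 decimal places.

r ≈ 0.0942 per day

A = (25000000 − 502000)/502000 = 48.8008
2970000 = 25000000/(1 + 48.8008·e^(−r·20)) → e^(−20r) = (8.41751 − 1)/48.8008 = 0.151996
r = −ln(0.151996)/20 = 1.8839/20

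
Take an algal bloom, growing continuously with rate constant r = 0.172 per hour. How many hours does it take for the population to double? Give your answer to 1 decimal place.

doubling time = ln(2) / |r| = 0.69315 / 0.172

doubling time ≈ 4.0 hours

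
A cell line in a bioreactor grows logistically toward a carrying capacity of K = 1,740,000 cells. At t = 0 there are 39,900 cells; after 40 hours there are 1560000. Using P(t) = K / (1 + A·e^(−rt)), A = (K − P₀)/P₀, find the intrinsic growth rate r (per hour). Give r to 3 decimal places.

A = (1740000 − 39900)/39900 = 42.60902
1560000 = 1740000/(1 + 42.60902·e^(−r·40)) → e^(−40r) = (1.11538 − 1)/42.60902 = 0.002708
r = −ln(0.002708)/40 = 5.91155/40

r ≈ 0.148 per hour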